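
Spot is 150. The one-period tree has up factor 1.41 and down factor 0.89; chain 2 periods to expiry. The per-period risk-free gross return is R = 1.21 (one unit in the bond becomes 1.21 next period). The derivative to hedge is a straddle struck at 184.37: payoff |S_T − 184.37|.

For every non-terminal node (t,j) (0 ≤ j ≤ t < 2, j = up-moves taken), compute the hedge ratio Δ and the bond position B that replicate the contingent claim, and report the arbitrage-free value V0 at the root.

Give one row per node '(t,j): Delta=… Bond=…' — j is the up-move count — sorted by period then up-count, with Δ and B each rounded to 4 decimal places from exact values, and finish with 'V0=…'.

(0,0): Delta=0.4657 Bond=-32.5357
(1,0): Delta=-0.8886 Bond=141.4379
(1,1): Delta=1.0000 Bond=-152.3719
V0=37.3198

Risk-neutral probability p* = (R−d)/(u−d) = (1.21−0.89)/(1.41−0.89) = 0.6154.
Payoff layer (t=2): V(2,0)=65.5550, V(2,1)=3.8650, V(2,2)=113.8450
Node (1,0) S=133.5000: V=(p*·3.8650+(1−p*)·65.5550)/1.21=22.8032; Δ=(3.8650−65.5550)/(188.2350−118.8150)=-0.8886; B=V−Δ·S=141.4379
Node (1,1) S=211.5000: V=(p*·113.8450+(1−p*)·3.8650)/1.21=59.1281; Δ=(113.8450−3.8650)/(298.2150−188.2350)=1.0000; B=V−Δ·S=-152.3719
Node (0,0) S=150.0000: V=(p*·59.1281+(1−p*)·22.8032)/1.21=37.3198; Δ=(59.1281−22.8032)/(211.5000−133.5000)=0.4657; B=V−Δ·S=-32.5357
Root portfolio cost Δ·150+B reproduces V0=37.3198.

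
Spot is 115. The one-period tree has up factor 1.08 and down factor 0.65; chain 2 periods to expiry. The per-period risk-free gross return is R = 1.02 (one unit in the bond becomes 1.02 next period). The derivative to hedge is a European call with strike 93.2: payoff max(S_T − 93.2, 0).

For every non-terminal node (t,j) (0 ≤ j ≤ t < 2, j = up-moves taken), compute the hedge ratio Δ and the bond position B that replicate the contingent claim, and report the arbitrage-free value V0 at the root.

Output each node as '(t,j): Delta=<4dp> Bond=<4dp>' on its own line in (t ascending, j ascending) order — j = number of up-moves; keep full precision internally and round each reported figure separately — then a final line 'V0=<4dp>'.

Risk-neutral probability p* = (R−d)/(u−d) = (1.02−0.65)/(1.08−0.65) = 0.8605.
Terminal values V(2,·): V(2,0)=0.0000, V(2,1)=0.0000, V(2,2)=40.9360
(1,0): S=74.7500. Δ = (V_up−V_dn)/(S_up−S_dn) = (0.0000−0.0000)/(80.7300−48.5875) = 0.0000. V = [p*·0.0000 + (1−p*)·0.0000]/1.02 = 0.0000. B = V − Δ·S = 0.0000.
(1,1): S=124.2000. Δ = (V_up−V_dn)/(S_up−S_dn) = (40.9360−0.0000)/(134.1360−80.7300) = 0.7665. V = [p*·40.9360 + (1−p*)·0.0000]/1.02 = 34.5333. B = V − Δ·S = -60.6667.
(0,0): S=115.0000. Δ = (V_up−V_dn)/(S_up−S_dn) = (34.5333−0.0000)/(124.2000−74.7500) = 0.6983. V = [p*·34.5333 + (1−p*)·0.0000]/1.02 = 29.1321. B = V − Δ·S = -51.1780.
Each (Δ,B) replicates both successor values, so the strategy is self-financing and V0 is arbitrage-free.

(0,0): Delta=0.6983 Bond=-51.1780
(1,0): Delta=0.0000 Bond=0.0000
(1,1): Delta=0.7665 Bond=-60.6667
V0=29.1321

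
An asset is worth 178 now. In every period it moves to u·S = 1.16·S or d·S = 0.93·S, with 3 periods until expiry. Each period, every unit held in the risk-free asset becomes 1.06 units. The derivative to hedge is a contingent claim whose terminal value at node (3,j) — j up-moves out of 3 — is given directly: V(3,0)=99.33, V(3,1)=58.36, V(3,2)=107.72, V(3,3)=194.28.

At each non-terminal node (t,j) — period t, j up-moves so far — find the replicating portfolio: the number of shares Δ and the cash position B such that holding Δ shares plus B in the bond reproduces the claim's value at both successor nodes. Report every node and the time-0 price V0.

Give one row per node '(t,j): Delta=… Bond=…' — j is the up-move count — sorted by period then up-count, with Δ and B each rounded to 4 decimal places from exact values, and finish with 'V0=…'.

The replicating-portfolio and risk-neutral prices coincide; use p* = (1.06−0.93)/(1.16−0.93) = 0.5652 for the latter.
Payoff layer (t=3): V(3,0)=99.3300, V(3,1)=58.3600, V(3,2)=107.7200, V(3,3)=194.2800
Node (2,0) S=153.9522: V=(p*·58.3600+(1−p*)·99.3300)/1.06=71.8614; Δ=(58.3600−99.3300)/(178.5846−143.1755)=-1.1571; B=V−Δ·S=249.9918
Node (2,1) S=192.0264: V=(p*·107.7200+(1−p*)·58.3600)/1.06=81.3765; Δ=(107.7200−58.3600)/(222.7506−178.5846)=1.1176; B=V−Δ·S=-133.2322
Node (2,2) S=239.5168: V=(p*·194.2800+(1−p*)·107.7200)/1.06=147.7785; Δ=(194.2800−107.7200)/(277.8395−222.7506)=1.5713; B=V−Δ·S=-228.5693
Node (1,0) S=165.5400: V=(p*·81.3765+(1−p*)·71.8614)/1.06=72.8675; Δ=(81.3765−71.8614)/(192.0264−153.9522)=0.2499; B=V−Δ·S=31.4971
Node (1,1) S=206.4800: V=(p*·147.7785+(1−p*)·81.3765)/1.06=112.1774; Δ=(147.7785−81.3765)/(239.5168−192.0264)=1.3982; B=V−Δ·S=-176.5268
Node (0,0) S=178.0000: V=(p*·112.1774+(1−p*)·72.8675)/1.06=89.7039; Δ=(112.1774−72.8675)/(206.4800−165.5400)=0.9602; B=V−Δ·S=-81.2091
Self-financing check: at every node Δ·S+B equals the discounted successor values.

(0,0): Delta=0.9602 Bond=-81.2091
(1,0): Delta=0.2499 Bond=31.4971
(1,1): Delta=1.3982 Bond=-176.5268
(2,0): Delta=-1.1571 Bond=249.9918
(2,1): Delta=1.1176 Bond=-133.2322
(2,2): Delta=1.5713 Bond=-228.5693
V0=89.7039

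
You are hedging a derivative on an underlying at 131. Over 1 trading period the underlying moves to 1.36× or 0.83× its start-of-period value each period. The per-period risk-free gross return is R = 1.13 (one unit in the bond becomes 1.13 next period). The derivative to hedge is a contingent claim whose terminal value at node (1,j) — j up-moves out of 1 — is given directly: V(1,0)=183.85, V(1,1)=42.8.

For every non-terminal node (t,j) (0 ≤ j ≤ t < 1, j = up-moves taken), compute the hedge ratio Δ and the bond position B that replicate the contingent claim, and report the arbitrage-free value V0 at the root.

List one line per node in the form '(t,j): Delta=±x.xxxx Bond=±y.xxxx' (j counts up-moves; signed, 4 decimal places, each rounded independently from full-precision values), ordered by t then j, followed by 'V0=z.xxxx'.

(0,0): Delta=-2.0315 Bond=358.1767
V0=92.0446

No-arbitrage ⇒ martingale measure with p* = (R−d)/(u−d) = 0.5660.
Terminal values V(1,·): V(1,0)=183.8500, V(1,1)=42.8000
  t=0,j=0: stock 131.0000 → up 178.1600 (V=42.8000), down 108.7300 (V=183.8500). Price 92.0446; hedge Δ=-2.0315, bond B=358.1767.
Each (Δ,B) replicates both successor values, so the strategy is self-financing and V0 is arbitrage-free.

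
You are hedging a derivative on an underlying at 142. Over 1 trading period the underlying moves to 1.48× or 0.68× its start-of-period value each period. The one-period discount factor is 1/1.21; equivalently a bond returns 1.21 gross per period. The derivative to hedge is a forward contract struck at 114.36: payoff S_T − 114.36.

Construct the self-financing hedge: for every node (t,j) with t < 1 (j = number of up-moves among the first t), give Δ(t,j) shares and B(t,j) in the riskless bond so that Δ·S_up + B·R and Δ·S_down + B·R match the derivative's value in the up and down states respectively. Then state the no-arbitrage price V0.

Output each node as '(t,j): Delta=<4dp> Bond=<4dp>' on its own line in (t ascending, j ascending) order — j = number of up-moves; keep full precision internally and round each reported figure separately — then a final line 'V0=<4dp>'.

Risk-neutral probability p* = (R−d)/(u−d) = (1.21−0.68)/(1.48−0.68) = 0.6625.
At expiry t=1: V(1,0)=-17.8000, V(1,1)=95.8000
(0,0): S=142.0000. Δ = (V_up−V_dn)/(S_up−S_dn) = (95.8000−-17.8000)/(210.1600−96.5600) = 1.0000. V = [p*·95.8000 + (1−p*)·-17.8000]/1.21 = 47.4876. B = V − Δ·S = -94.5124.
Each (Δ,B) replicates both successor values, so the strategy is self-financing and V0 is arbitrage-free.

(0,0): Delta=1.0000 Bond=-94.5124
V0=47.4876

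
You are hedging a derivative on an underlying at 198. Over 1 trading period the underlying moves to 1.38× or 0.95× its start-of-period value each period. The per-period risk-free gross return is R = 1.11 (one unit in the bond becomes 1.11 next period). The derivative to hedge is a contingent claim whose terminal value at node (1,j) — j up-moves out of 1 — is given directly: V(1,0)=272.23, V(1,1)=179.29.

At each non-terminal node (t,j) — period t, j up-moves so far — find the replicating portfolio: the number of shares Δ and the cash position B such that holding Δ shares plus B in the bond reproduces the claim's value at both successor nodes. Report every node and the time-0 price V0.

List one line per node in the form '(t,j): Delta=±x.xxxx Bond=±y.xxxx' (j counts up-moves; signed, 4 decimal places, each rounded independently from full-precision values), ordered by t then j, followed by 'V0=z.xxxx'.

(0,0): Delta=-1.0916 Bond=430.2365
V0=214.0970

Risk-neutral probability p* = (R−d)/(u−d) = (1.11−0.95)/(1.38−0.95) = 0.3721.
Terminal payoffs: V(1,0)=272.2300, V(1,1)=179.2900
(0,0): S=198.0000. Δ = (V_up−V_dn)/(S_up−S_dn) = (179.2900−272.2300)/(273.2400−188.1000) = -1.0916. V = [p*·179.2900 + (1−p*)·272.2300]/1.11 = 214.0970. B = V − Δ·S = 430.2365.
Check: Δ(0,0)·S0 + B(0,0) = 214.0970 = V0.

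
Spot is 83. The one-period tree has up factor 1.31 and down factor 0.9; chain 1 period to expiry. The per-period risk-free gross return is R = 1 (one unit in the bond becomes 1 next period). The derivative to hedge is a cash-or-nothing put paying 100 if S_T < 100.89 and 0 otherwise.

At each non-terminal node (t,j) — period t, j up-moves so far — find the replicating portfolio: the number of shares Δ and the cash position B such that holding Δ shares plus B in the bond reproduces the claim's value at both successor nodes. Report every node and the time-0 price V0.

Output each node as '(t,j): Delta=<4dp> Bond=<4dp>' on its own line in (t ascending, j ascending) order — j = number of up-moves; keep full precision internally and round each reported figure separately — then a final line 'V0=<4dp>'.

(0,0): Delta=-2.9386 Bond=319.5122
V0=75.6098

No-arbitrage ⇒ martingale measure with p* = (R−d)/(u−d) = 0.2439.
Terminal values V(1,·): V(1,0)=100.0000, V(1,1)=0.0000
(0,0): S=83.0000. Δ = (V_up−V_dn)/(S_up−S_dn) = (0.0000−100.0000)/(108.7300−74.7000) = -2.9386. V = [p*·0.0000 + (1−p*)·100.0000]/1 = 75.6098. B = V − Δ·S = 319.5122.
Self-financing check: at every node Δ·S+B equals the discounted successor values.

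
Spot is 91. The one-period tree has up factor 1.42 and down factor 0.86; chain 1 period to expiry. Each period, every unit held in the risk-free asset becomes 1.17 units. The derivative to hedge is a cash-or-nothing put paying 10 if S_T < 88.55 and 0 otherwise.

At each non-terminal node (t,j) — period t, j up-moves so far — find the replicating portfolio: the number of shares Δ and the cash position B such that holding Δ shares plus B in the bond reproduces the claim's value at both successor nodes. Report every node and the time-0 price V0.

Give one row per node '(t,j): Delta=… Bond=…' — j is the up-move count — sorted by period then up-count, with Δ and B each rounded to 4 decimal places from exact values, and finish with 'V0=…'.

(0,0): Delta=-0.1962 Bond=21.6728
V0=3.8156

No-arbitrage ⇒ martingale measure with p* = (R−d)/(u−d) = 0.5536.
Terminal values V(1,·): V(1,0)=10.0000, V(1,1)=0.0000
Node (0,0) S=91.0000: V=(p*·0.0000+(1−p*)·10.0000)/1.17=3.8156; Δ=(0.0000−10.0000)/(129.2200−78.2600)=-0.1962; B=V−Δ·S=21.6728
Root portfolio cost Δ·91+B reproduces V0=3.8156.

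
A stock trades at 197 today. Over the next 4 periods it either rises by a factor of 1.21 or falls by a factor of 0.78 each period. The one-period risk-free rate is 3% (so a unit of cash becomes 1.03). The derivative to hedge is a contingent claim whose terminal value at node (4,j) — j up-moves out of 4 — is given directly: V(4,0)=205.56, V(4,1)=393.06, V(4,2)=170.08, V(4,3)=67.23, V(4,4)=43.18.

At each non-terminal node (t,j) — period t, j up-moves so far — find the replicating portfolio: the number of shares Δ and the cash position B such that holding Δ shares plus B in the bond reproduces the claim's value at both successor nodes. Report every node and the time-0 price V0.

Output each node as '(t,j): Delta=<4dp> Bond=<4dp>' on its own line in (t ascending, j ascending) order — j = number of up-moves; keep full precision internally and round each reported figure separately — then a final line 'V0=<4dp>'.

Risk-neutral probability p* = (R−d)/(u−d) = (1.03−0.78)/(1.21−0.78) = 0.5814.
Terminal values V(4,·): V(4,0)=205.5600, V(4,1)=393.0600, V(4,2)=170.0800, V(4,3)=67.2300, V(4,4)=43.1800
  t=3,j=0: stock 93.4867 → up 113.1190 (V=393.0600), down 72.9197 (V=205.5600). Price 305.4093; hedge Δ=4.6643, bond B=-130.6372.
  t=3,j=1: stock 145.0243 → up 175.4794 (V=170.0800), down 113.1190 (V=393.0600). Price 255.7480; hedge Δ=-3.5757, bond B=774.3062.
  t=3,j=2: stock 224.9736 → up 272.2181 (V=67.2300), down 175.4794 (V=170.0800). Price 107.0713; hedge Δ=-1.0632, bond B=346.2574.
  t=3,j=3: stock 348.9975 → up 422.2870 (V=43.1800), down 272.2181 (V=67.2300). Price 51.6965; hedge Δ=-0.1603, bond B=107.6268.
  t=2,j=0: stock 119.8548 → up 145.0243 (V=255.7480), down 93.4867 (V=305.4093). Price 268.4820; hedge Δ=-0.9636, bond B=383.9735.
  t=2,j=1: stock 185.9286 → up 224.9736 (V=107.0713), down 145.0243 (V=255.7480). Price 164.3768; hedge Δ=-1.8596, bond B=510.1365.
  t=2,j=2: stock 288.4277 → up 348.9975 (V=51.6965), down 224.9736 (V=107.0713). Price 72.6958; hedge Δ=-0.4465, bond B=201.4744.
  t=1,j=0: stock 153.6600 → up 185.9286 (V=164.3768), down 119.8548 (V=268.4820). Price 201.8988; hedge Δ=-1.5756, bond B=444.0040.
  t=1,j=1: stock 238.3700 → up 288.4277 (V=72.6958), down 185.9286 (V=164.3768). Price 107.8387; hedge Δ=-0.8945, bond B=321.0503.
  t=0,j=0: stock 197.0000 → up 238.3700 (V=107.8387), down 153.6600 (V=201.8988). Price 142.9250; hedge Δ=-1.1104, bond B=361.6692.
Root portfolio cost Δ·197+B reproduces V0=142.9250.

(0,0): Delta=-1.1104 Bond=361.6692
(1,0): Delta=-1.5756 Bond=444.0040
(1,1): Delta=-0.8945 Bond=321.0503
(2,0): Delta=-0.9636 Bond=383.9735
(2,1): Delta=-1.8596 Bond=510.1365
(2,2): Delta=-0.4465 Bond=201.4744
(3,0): Delta=4.6643 Bond=-130.6372
(3,1): Delta=-3.5757 Bond=774.3062
(3,2): Delta=-1.0632 Bond=346.2574
(3,3): Delta=-0.1603 Bond=107.6268
V0=142.9250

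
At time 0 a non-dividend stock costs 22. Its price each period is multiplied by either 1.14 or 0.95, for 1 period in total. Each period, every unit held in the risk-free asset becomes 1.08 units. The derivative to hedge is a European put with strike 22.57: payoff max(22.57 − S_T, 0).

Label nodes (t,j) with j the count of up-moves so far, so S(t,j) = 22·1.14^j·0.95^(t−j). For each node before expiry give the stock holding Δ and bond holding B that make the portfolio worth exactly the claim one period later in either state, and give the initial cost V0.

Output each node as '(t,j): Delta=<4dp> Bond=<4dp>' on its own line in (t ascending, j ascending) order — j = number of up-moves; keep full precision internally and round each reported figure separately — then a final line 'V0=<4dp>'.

(0,0): Delta=-0.3995 Bond=9.2778
V0=0.4883

No-arbitrage ⇒ martingale measure with p* = (R−d)/(u−d) = 0.6842.
Terminal values V(1,·): V(1,0)=1.6700, V(1,1)=0.0000
Node (0,0) S=22.0000: V=(p*·0.0000+(1−p*)·1.6700)/1.08=0.4883; Δ=(0.0000−1.6700)/(25.0800−20.9000)=-0.3995; B=V−Δ·S=9.2778
Self-financing check: at every node Δ·S+B equals the discounted successor values.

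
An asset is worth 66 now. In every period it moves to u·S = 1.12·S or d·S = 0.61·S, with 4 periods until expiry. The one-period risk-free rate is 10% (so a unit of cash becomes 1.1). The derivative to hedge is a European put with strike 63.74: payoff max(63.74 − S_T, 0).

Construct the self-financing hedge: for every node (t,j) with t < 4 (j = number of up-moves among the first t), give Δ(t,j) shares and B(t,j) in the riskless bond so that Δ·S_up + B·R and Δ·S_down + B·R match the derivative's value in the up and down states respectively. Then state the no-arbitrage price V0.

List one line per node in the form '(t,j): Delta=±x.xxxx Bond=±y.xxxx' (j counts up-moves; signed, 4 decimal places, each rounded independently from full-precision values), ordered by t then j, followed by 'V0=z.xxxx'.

(0,0): Delta=-0.2059 Bond=14.4720
(1,0): Delta=-1.0000 Bond=47.8888
(1,1): Delta=-0.1883 Bond=14.6144
(2,0): Delta=-1.0000 Bond=52.6777
(2,1): Delta=-1.0000 Bond=52.6777
(2,2): Delta=-0.1702 Bond=14.5818
(3,0): Delta=-1.0000 Bond=57.9455
(3,1): Delta=-1.0000 Bond=57.9455
(3,2): Delta=-1.0000 Bond=57.9455
(3,3): Delta=-0.1518 Bond=14.3296
V0=0.8812

The replicating-portfolio and risk-neutral prices coincide; use p* = (1.1−0.61)/(1.12−0.61) = 0.9608 for the latter.
At expiry t=4: V(4,0)=54.6017, V(4,1)=46.9616, V(4,2)=32.9337, V(4,3)=7.1776, V(4,4)=0.0000
(3,0): S=14.9807. Δ = (V_up−V_dn)/(S_up−S_dn) = (46.9616−54.6017)/(16.7784−9.1383) = -1.0000. V = [p*·46.9616 + (1−p*)·54.6017]/1.1 = 42.9647. B = V − Δ·S = 57.9455.
(3,1): S=27.5056. Δ = (V_up−V_dn)/(S_up−S_dn) = (32.9337−46.9616)/(30.8063−16.7784) = -1.0000. V = [p*·32.9337 + (1−p*)·46.9616]/1.1 = 30.4398. B = V − Δ·S = 57.9455.
(3,2): S=50.5021. Δ = (V_up−V_dn)/(S_up−S_dn) = (7.1776−32.9337)/(56.5624−30.8063) = -1.0000. V = [p*·7.1776 + (1−p*)·32.9337]/1.1 = 7.4433. B = V − Δ·S = 57.9455.
(3,3): S=92.7252. Δ = (V_up−V_dn)/(S_up−S_dn) = (0.0000−7.1776)/(103.8523−56.5624) = -0.1518. V = [p*·0.0000 + (1−p*)·7.1776]/1.1 = 0.2559. B = V − Δ·S = 14.3296.
(2,0): S=24.5586. Δ = (V_up−V_dn)/(S_up−S_dn) = (30.4398−42.9647)/(27.5056−14.9807) = -1.0000. V = [p*·30.4398 + (1−p*)·42.9647]/1.1 = 28.1191. B = V − Δ·S = 52.6777.
(2,1): S=45.0912. Δ = (V_up−V_dn)/(S_up−S_dn) = (7.4433−30.4398)/(50.5021−27.5056) = -1.0000. V = [p*·7.4433 + (1−p*)·30.4398]/1.1 = 7.5865. B = V − Δ·S = 52.6777.
(2,2): S=82.7904. Δ = (V_up−V_dn)/(S_up−S_dn) = (0.2559−7.4433)/(92.7252−50.5021) = -0.1702. V = [p*·0.2559 + (1−p*)·7.4433]/1.1 = 0.4889. B = V − Δ·S = 14.5818.
(1,0): S=40.2600. Δ = (V_up−V_dn)/(S_up−S_dn) = (7.5865−28.1191)/(45.0912−24.5586) = -1.0000. V = [p*·7.5865 + (1−p*)·28.1191]/1.1 = 7.6288. B = V − Δ·S = 47.8888.
(1,1): S=73.9200. Δ = (V_up−V_dn)/(S_up−S_dn) = (0.4889−7.5865)/(82.7904−45.0912) = -0.1883. V = [p*·0.4889 + (1−p*)·7.5865]/1.1 = 0.6975. B = V − Δ·S = 14.6144.
(0,0): S=66.0000. Δ = (V_up−V_dn)/(S_up−S_dn) = (0.6975−7.6288)/(73.9200−40.2600) = -0.2059. V = [p*·0.6975 + (1−p*)·7.6288]/1.1 = 0.8812. B = V − Δ·S = 14.4720.
The time-0 hedge costs 0.8812, which is the no-arbitrage price.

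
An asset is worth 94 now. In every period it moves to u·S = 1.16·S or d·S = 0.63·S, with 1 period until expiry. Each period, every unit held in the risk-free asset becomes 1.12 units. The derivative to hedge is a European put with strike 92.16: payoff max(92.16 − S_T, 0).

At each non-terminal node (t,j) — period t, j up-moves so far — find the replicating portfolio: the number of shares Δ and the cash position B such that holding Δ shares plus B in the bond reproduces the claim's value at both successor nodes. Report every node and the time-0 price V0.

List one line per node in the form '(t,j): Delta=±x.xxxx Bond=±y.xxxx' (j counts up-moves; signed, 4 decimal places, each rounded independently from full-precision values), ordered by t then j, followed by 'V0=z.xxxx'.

(0,0): Delta=-0.6612 Bond=64.3706
V0=2.2197

The replicating-portfolio and risk-neutral prices coincide; use p* = (1.12−0.63)/(1.16−0.63) = 0.9245 for the latter.
Terminal payoffs: V(1,0)=32.9400, V(1,1)=0.0000
(0,0): S=94.0000. Δ = (V_up−V_dn)/(S_up−S_dn) = (0.0000−32.9400)/(109.0400−59.2200) = -0.6612. V = [p*·0.0000 + (1−p*)·32.9400]/1.12 = 2.2197. B = V − Δ·S = 64.3706.
Check: Δ(0,0)·S0 + B(0,0) = 2.2197 = V0.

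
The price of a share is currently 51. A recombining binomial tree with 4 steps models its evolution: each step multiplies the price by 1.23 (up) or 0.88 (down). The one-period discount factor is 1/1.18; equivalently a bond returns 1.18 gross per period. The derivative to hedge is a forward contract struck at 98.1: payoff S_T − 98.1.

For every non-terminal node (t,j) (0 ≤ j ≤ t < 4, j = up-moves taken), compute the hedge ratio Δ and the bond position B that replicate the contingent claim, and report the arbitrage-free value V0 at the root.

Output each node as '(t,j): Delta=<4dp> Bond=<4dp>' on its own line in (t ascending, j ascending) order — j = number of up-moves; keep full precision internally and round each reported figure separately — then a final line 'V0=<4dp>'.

(0,0): Delta=1.0000 Bond=-50.5989
(1,0): Delta=1.0000 Bond=-59.7067
(1,1): Delta=1.0000 Bond=-59.7067
(2,0): Delta=1.0000 Bond=-70.4539
(2,1): Delta=1.0000 Bond=-70.4539
(2,2): Delta=1.0000 Bond=-70.4539
(3,0): Delta=1.0000 Bond=-83.1356
(3,1): Delta=1.0000 Bond=-83.1356
(3,2): Delta=1.0000 Bond=-83.1356
(3,3): Delta=1.0000 Bond=-83.1356
V0=0.4011

Since d<R<u, set p* = (R−d)/(u−d) = 0.8571; price each node as the discounted p*-expectation of its children.
Payoff layer (t=4): V(4,0)=-67.5155, V(4,1)=-55.3513, V(4,2)=-38.3489, V(4,3)=-14.5843, V(4,4)=18.6322
Node (3,0) S=34.7551: V=(p*·-55.3513+(1−p*)·-67.5155)/1.18=-48.3805; Δ=(-55.3513−-67.5155)/(42.7487−30.5845)=1.0000; B=V−Δ·S=-83.1356
Node (3,1) S=48.5781: V=(p*·-38.3489+(1−p*)·-55.3513)/1.18=-34.5575; Δ=(-38.3489−-55.3513)/(59.7511−42.7487)=1.0000; B=V−Δ·S=-83.1356
Node (3,2) S=67.8990: V=(p*·-14.5843+(1−p*)·-38.3489)/1.18=-15.2366; Δ=(-14.5843−-38.3489)/(83.5157−59.7511)=1.0000; B=V−Δ·S=-83.1356
Node (3,3) S=94.9042: V=(p*·18.6322+(1−p*)·-14.5843)/1.18=11.7686; Δ=(18.6322−-14.5843)/(116.7322−83.5157)=1.0000; B=V−Δ·S=-83.1356
Node (2,0) S=39.4944: V=(p*·-34.5575+(1−p*)·-48.3805)/1.18=-30.9595; Δ=(-34.5575−-48.3805)/(48.5781−34.7551)=1.0000; B=V−Δ·S=-70.4539
Node (2,1) S=55.2024: V=(p*·-15.2366+(1−p*)·-34.5575)/1.18=-15.2515; Δ=(-15.2366−-34.5575)/(67.8990−48.5781)=1.0000; B=V−Δ·S=-70.4539
Node (2,2) S=77.1579: V=(p*·11.7686+(1−p*)·-15.2366)/1.18=6.7040; Δ=(11.7686−-15.2366)/(94.9042−67.8990)=1.0000; B=V−Δ·S=-70.4539
Node (1,0) S=44.8800: V=(p*·-15.2515+(1−p*)·-30.9595)/1.18=-14.8267; Δ=(-15.2515−-30.9595)/(55.2024−39.4944)=1.0000; B=V−Δ·S=-59.7067
Node (1,1) S=62.7300: V=(p*·6.7040+(1−p*)·-15.2515)/1.18=3.0233; Δ=(6.7040−-15.2515)/(77.1579−55.2024)=1.0000; B=V−Δ·S=-59.7067
Node (0,0) S=51.0000: V=(p*·3.0233+(1−p*)·-14.8267)/1.18=0.4011; Δ=(3.0233−-14.8267)/(62.7300−44.8800)=1.0000; B=V−Δ·S=-50.5989
The time-0 hedge costs 0.4011, which is the no-arbitrage price.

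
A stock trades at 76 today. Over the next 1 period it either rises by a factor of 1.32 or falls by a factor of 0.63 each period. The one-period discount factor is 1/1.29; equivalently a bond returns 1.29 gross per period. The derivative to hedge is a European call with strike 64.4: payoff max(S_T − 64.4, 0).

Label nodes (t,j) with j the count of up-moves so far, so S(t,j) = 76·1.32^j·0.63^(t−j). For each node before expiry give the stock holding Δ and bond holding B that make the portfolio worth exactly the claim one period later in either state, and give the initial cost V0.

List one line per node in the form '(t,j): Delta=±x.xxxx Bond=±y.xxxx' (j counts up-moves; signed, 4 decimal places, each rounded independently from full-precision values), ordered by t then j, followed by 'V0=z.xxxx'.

(0,0): Delta=0.6850 Bond=-25.4237
V0=26.6343

The replicating-portfolio and risk-neutral prices coincide; use p* = (1.29−0.63)/(1.32−0.63) = 0.9565 for the latter.
Terminal values V(1,·): V(1,0)=0.0000, V(1,1)=35.9200
(0,0): S=76.0000. Δ = (V_up−V_dn)/(S_up−S_dn) = (35.9200−0.0000)/(100.3200−47.8800) = 0.6850. V = [p*·35.9200 + (1−p*)·0.0000]/1.29 = 26.6343. B = V − Δ·S = -25.4237.
The time-0 hedge costs 26.6343, which is the no-arbitrage price.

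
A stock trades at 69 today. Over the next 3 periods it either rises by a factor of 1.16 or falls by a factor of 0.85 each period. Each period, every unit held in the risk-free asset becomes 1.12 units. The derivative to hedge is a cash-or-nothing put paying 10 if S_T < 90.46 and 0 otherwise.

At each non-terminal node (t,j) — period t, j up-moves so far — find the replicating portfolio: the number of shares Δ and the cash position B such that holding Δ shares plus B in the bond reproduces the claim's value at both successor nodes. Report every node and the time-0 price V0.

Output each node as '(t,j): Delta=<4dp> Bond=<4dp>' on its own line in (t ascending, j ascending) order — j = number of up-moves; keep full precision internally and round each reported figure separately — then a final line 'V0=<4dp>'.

Under the risk-neutral measure, an up-move has probability p* = (R−d)/(u−d) = 0.8710 and values discount at R = 1.12.
Terminal values V(3,·): V(3,0)=10.0000, V(3,1)=10.0000, V(3,2)=10.0000, V(3,3)=0.0000
(2,0): S=49.8525. Δ = (V_up−V_dn)/(S_up−S_dn) = (10.0000−10.0000)/(57.8289−42.3746) = 0.0000. V = [p*·10.0000 + (1−p*)·10.0000]/1.12 = 8.9286. B = V − Δ·S = 8.9286.
(2,1): S=68.0340. Δ = (V_up−V_dn)/(S_up−S_dn) = (10.0000−10.0000)/(78.9194−57.8289) = 0.0000. V = [p*·10.0000 + (1−p*)·10.0000]/1.12 = 8.9286. B = V − Δ·S = 8.9286.
(2,2): S=92.8464. Δ = (V_up−V_dn)/(S_up−S_dn) = (0.0000−10.0000)/(107.7018−78.9194) = -0.3474. V = [p*·0.0000 + (1−p*)·10.0000]/1.12 = 1.1521. B = V − Δ·S = 33.4101.
(1,0): S=58.6500. Δ = (V_up−V_dn)/(S_up−S_dn) = (8.9286−8.9286)/(68.0340−49.8525) = 0.0000. V = [p*·8.9286 + (1−p*)·8.9286]/1.12 = 7.9719. B = V − Δ·S = 7.9719.
(1,1): S=80.0400. Δ = (V_up−V_dn)/(S_up−S_dn) = (1.1521−8.9286)/(92.8464−68.0340) = -0.3134. V = [p*·1.1521 + (1−p*)·8.9286]/1.12 = 1.9245. B = V − Δ·S = 27.0100.
(0,0): S=69.0000. Δ = (V_up−V_dn)/(S_up−S_dn) = (1.9245−7.9719)/(80.0400−58.6500) = -0.2827. V = [p*·1.9245 + (1−p*)·7.9719]/1.12 = 2.4150. B = V − Δ·S = 21.9228.
Each (Δ,B) replicates both successor values, so the strategy is self-financing and V0 is arbitrage-free.

(0,0): Delta=-0.2827 Bond=21.9228
(1,0): Delta=0.0000 Bond=7.9719
(1,1): Delta=-0.3134 Bond=27.0100
(2,0): Delta=0.0000 Bond=8.9286
(2,1): Delta=0.0000 Bond=8.9286
(2,2): Delta=-0.3474 Bond=33.4101
V0=2.4150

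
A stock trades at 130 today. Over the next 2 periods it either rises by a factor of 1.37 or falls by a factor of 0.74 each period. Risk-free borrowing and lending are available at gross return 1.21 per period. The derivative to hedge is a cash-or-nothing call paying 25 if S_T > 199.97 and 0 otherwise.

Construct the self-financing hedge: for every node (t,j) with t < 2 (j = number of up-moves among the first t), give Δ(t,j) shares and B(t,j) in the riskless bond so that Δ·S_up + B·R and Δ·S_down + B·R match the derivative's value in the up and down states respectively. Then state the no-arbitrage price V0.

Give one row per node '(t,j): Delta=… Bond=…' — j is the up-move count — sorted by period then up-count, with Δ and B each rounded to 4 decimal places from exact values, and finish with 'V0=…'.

(0,0): Delta=0.1882 Bond=-14.9630
(1,0): Delta=0.0000 Bond=0.0000
(1,1): Delta=0.2228 Bond=-24.2687
V0=9.5035

Since d<R<u, set p* = (R−d)/(u−d) = 0.7460; price each node as the discounted p*-expectation of its children.
Terminal values V(2,·): V(2,0)=0.0000, V(2,1)=0.0000, V(2,2)=25.0000
  t=1,j=0: stock 96.2000 → up 131.7940 (V=0.0000), down 71.1880 (V=0.0000). Price 0.0000; hedge Δ=0.0000, bond B=0.0000.
  t=1,j=1: stock 178.1000 → up 243.9970 (V=25.0000), down 131.7940 (V=0.0000). Price 15.4139; hedge Δ=0.2228, bond B=-24.2687.
  t=0,j=0: stock 130.0000 → up 178.1000 (V=15.4139), down 96.2000 (V=0.0000). Price 9.5035; hedge Δ=0.1882, bond B=-14.9630.
The time-0 hedge costs 9.5035, which is the no-arbitrage price.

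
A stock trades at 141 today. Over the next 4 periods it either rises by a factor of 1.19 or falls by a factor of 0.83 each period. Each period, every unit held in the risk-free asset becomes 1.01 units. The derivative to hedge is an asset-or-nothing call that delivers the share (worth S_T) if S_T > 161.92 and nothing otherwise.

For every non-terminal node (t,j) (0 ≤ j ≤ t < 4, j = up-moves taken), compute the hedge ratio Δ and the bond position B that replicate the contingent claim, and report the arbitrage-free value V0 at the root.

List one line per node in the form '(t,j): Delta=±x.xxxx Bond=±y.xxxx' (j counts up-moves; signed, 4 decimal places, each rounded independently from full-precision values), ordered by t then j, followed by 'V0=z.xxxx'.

Since d<R<u, set p* = (R−d)/(u−d) = 0.5000; price each node as the discounted p*-expectation of its children.
At expiry t=4: V(4,0)=0.0000, V(4,1)=0.0000, V(4,2)=0.0000, V(4,3)=197.2142, V(4,4)=282.7528
  t=3,j=0: stock 80.6220 → up 95.9401 (V=0.0000), down 66.9162 (V=0.0000). Price 0.0000; hedge Δ=0.0000, bond B=0.0000.
  t=3,j=1: stock 115.5905 → up 137.5527 (V=0.0000), down 95.9401 (V=0.0000). Price 0.0000; hedge Δ=0.0000, bond B=0.0000.
  t=3,j=2: stock 165.7262 → up 197.2142 (V=197.2142), down 137.5527 (V=0.0000). Price 97.6308; hedge Δ=3.3056, bond B=-450.1863.
  t=3,j=3: stock 237.6074 → up 282.7528 (V=282.7528), down 197.2142 (V=197.2142). Price 237.6074; hedge Δ=1.0000, bond B=0.0000.
  t=2,j=0: stock 97.1349 → up 115.5905 (V=0.0000), down 80.6220 (V=0.0000). Price 0.0000; hedge Δ=0.0000, bond B=0.0000.
  t=2,j=1: stock 139.2657 → up 165.7262 (V=97.6308), down 115.5905 (V=0.0000). Price 48.3321; hedge Δ=1.9473, bond B=-222.8645.
  t=2,j=2: stock 199.6701 → up 237.6074 (V=237.6074), down 165.7262 (V=97.6308). Price 165.9595; hedge Δ=1.9473, bond B=-222.8645.
  t=1,j=0: stock 117.0300 → up 139.2657 (V=48.3321), down 97.1349 (V=0.0000). Price 23.9268; hedge Δ=1.1472, bond B=-110.3290.
  t=1,j=1: stock 167.7900 → up 199.6701 (V=165.9595), down 139.2657 (V=48.3321). Price 106.0849; hedge Δ=1.9473, bond B=-220.6579.
  t=0,j=0: stock 141.0000 → up 167.7900 (V=106.0849), down 117.0300 (V=23.9268). Price 64.3622; hedge Δ=1.6186, bond B=-163.8549.
Root portfolio cost Δ·141+B reproduces V0=64.3622.

(0,0): Delta=1.6186 Bond=-163.8549
(1,0): Delta=1.1472 Bond=-110.3290
(1,1): Delta=1.9473 Bond=-220.6579
(2,0): Delta=0.0000 Bond=0.0000
(2,1): Delta=1.9473 Bond=-222.8645
(2,2): Delta=1.9473 Bond=-222.8645
(3,0): Delta=0.0000 Bond=0.0000
(3,1): Delta=0.0000 Bond=0.0000
(3,2): Delta=3.3056 Bond=-450.1863
(3,3): Delta=1.0000 Bond=0.0000
V0=64.3622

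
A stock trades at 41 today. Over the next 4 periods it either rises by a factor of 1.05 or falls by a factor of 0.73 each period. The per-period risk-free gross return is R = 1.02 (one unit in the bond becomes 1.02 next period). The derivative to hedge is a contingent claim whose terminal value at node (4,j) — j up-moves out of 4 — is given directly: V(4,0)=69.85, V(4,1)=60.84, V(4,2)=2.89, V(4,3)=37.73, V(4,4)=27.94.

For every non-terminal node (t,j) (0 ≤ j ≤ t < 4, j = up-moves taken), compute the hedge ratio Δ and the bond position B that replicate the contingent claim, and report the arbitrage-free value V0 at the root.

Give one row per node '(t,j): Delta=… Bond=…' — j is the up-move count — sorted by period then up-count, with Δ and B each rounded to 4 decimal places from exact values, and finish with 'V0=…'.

(0,0): Delta=-0.0453 Bond=29.2868
(1,0): Delta=1.8754 Bond=-27.6152
(1,1): Delta=-0.1835 Bond=35.8195
(2,0): Delta=-7.4826 Bond=176.2942
(2,1): Delta=2.5484 Bond=-49.3187
(2,2): Delta=-0.3800 Bond=45.4174
(3,0): Delta=-1.7653 Bond=88.6314
(3,1): Delta=-7.8938 Bond=189.2534
(3,2): Delta=3.2995 Bond=-75.0870
(3,3): Delta=-0.6446 Bond=58.8857
V0=27.4281

The replicating-portfolio and risk-neutral prices coincide; use p* = (1.02−0.73)/(1.05−0.73) = 0.9062 for the latter.
At expiry t=4: V(4,0)=69.8500, V(4,1)=60.8400, V(4,2)=2.8900, V(4,3)=37.7300, V(4,4)=27.9400
(3,0): S=15.9497. Δ = (V_up−V_dn)/(S_up−S_dn) = (60.8400−69.8500)/(16.7472−11.6433) = -1.7653. V = [p*·60.8400 + (1−p*)·69.8500]/1.02 = 60.4752. B = V − Δ·S = 88.6314.
(3,1): S=22.9413. Δ = (V_up−V_dn)/(S_up−S_dn) = (2.8900−60.8400)/(24.0884−16.7472) = -7.8938. V = [p*·2.8900 + (1−p*)·60.8400]/1.02 = 8.1596. B = V − Δ·S = 189.2534.
(3,2): S=32.9978. Δ = (V_up−V_dn)/(S_up−S_dn) = (37.7300−2.8900)/(34.6477−24.0884) = 3.2995. V = [p*·37.7300 + (1−p*)·2.8900]/1.02 = 33.7880. B = V − Δ·S = -75.0870.
(3,3): S=47.4626. Δ = (V_up−V_dn)/(S_up−S_dn) = (27.9400−37.7300)/(49.8358−34.6477) = -0.6446. V = [p*·27.9400 + (1−p*)·37.7300]/1.02 = 28.2920. B = V − Δ·S = 58.8857.
(2,0): S=21.8489. Δ = (V_up−V_dn)/(S_up−S_dn) = (8.1596−60.4752)/(22.9413−15.9497) = -7.4826. V = [p*·8.1596 + (1−p*)·60.4752]/1.02 = 12.8080. B = V − Δ·S = 176.2942.
(2,1): S=31.4265. Δ = (V_up−V_dn)/(S_up−S_dn) = (33.7880−8.1596)/(32.9978−22.9413) = 2.5484. V = [p*·33.7880 + (1−p*)·8.1596]/1.02 = 30.7699. B = V − Δ·S = -49.3187.
(2,2): S=45.2025. Δ = (V_up−V_dn)/(S_up−S_dn) = (28.2920−33.7880)/(47.4626−32.9978) = -0.3800. V = [p*·28.2920 + (1−p*)·33.7880]/1.02 = 28.2424. B = V − Δ·S = 45.4174.
(1,0): S=29.9300. Δ = (V_up−V_dn)/(S_up−S_dn) = (30.7699−12.8080)/(31.4265−21.8489) = 1.8754. V = [p*·30.7699 + (1−p*)·12.8080]/1.02 = 28.5157. B = V − Δ·S = -27.6152.
(1,1): S=43.0500. Δ = (V_up−V_dn)/(S_up−S_dn) = (28.2424−30.7699)/(45.2025−31.4265) = -0.1835. V = [p*·28.2424 + (1−p*)·30.7699]/1.02 = 27.9209. B = V − Δ·S = 35.8195.
(0,0): S=41.0000. Δ = (V_up−V_dn)/(S_up−S_dn) = (27.9209−28.5157)/(43.0500−29.9300) = -0.0453. V = [p*·27.9209 + (1−p*)·28.5157]/1.02 = 27.4281. B = V − Δ·S = 29.2868.
Check: Δ(0,0)·S0 + B(0,0) = 27.4281 = V0.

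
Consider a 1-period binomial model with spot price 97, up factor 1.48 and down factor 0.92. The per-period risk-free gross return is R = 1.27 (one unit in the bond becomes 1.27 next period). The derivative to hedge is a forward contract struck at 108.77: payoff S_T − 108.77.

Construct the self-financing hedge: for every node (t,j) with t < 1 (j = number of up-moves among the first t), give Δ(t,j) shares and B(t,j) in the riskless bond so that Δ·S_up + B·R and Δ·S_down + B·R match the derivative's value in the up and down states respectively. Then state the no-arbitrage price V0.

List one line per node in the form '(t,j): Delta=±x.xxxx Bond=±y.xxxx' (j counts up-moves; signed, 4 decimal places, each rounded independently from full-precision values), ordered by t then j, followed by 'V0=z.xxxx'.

Risk-neutral probability p* = (R−d)/(u−d) = (1.27−0.92)/(1.48−0.92) = 0.6250.
Terminal values V(1,·): V(1,0)=-19.5300, V(1,1)=34.7900
Node (0,0) S=97.0000: V=(p*·34.7900+(1−p*)·-19.5300)/1.27=11.3543; Δ=(34.7900−-19.5300)/(143.5600−89.2400)=1.0000; B=V−Δ·S=-85.6457
Root portfolio cost Δ·97+B reproduces V0=11.3543.

(0,0): Delta=1.0000 Bond=-85.6457
V0=11.3543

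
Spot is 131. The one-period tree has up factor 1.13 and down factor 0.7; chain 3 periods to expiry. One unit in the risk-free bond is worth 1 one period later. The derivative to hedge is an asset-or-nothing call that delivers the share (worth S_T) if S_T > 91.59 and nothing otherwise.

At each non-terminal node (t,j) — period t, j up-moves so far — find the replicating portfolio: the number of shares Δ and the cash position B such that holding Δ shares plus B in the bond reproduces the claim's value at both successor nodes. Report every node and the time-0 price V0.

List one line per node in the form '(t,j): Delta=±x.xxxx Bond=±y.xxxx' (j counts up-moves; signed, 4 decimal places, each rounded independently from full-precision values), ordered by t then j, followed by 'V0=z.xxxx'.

No-arbitrage ⇒ martingale measure with p* = (R−d)/(u−d) = 0.6977.
At expiry t=3: V(3,0)=0.0000, V(3,1)=0.0000, V(3,2)=117.0917, V(3,3)=189.0195
Node (2,0) S=64.1900: V=(p*·0.0000+(1−p*)·0.0000)/1=0.0000; Δ=(0.0000−0.0000)/(72.5347−44.9330)=0.0000; B=V−Δ·S=0.0000
Node (2,1) S=103.6210: V=(p*·117.0917+(1−p*)·0.0000)/1=81.6919; Δ=(117.0917−0.0000)/(117.0917−72.5347)=2.6279; B=V−Δ·S=-190.6144
Node (2,2) S=167.2739: V=(p*·189.0195+(1−p*)·117.0917)/1=167.2739; Δ=(189.0195−117.0917)/(189.0195−117.0917)=1.0000; B=V−Δ·S=0.0000
Node (1,0) S=91.7000: V=(p*·81.6919+(1−p*)·0.0000)/1=56.9944; Δ=(81.6919−0.0000)/(103.6210−64.1900)=2.0718; B=V−Δ·S=-132.9868
Node (1,1) S=148.0300: V=(p*·167.2739+(1−p*)·81.6919)/1=141.4003; Δ=(167.2739−81.6919)/(167.2739−103.6210)=1.3445; B=V−Δ·S=-57.6276
Node (0,0) S=131.0000: V=(p*·141.4003+(1−p*)·56.9944)/1=115.8822; Δ=(141.4003−56.9944)/(148.0300−91.7000)=1.4984; B=V−Δ·S=-80.4106
Check: Δ(0,0)·S0 + B(0,0) = 115.8822 = V0.

(0,0): Delta=1.4984 Bond=-80.4106
(1,0): Delta=2.0718 Bond=-132.9868
(1,1): Delta=1.3445 Bond=-57.6276
(2,0): Delta=0.0000 Bond=0.0000
(2,1): Delta=2.6279 Bond=-190.6144
(2,2): Delta=1.0000 Bond=0.0000
V0=115.8822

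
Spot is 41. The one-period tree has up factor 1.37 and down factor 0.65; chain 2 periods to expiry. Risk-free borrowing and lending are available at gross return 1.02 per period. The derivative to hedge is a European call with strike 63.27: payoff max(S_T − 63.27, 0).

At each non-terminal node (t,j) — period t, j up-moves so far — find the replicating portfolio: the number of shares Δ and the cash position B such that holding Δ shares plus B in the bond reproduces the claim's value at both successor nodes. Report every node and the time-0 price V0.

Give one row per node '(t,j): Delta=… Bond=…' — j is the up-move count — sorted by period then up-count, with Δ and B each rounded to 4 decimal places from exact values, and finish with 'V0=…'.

No-arbitrage ⇒ martingale measure with p* = (R−d)/(u−d) = 0.5139.
Terminal payoffs: V(2,0)=0.0000, V(2,1)=0.0000, V(2,2)=13.6829
(1,0): S=26.6500. Δ = (V_up−V_dn)/(S_up−S_dn) = (0.0000−0.0000)/(36.5105−17.3225) = 0.0000. V = [p*·0.0000 + (1−p*)·0.0000]/1.02 = 0.0000. B = V − Δ·S = 0.0000.
(1,1): S=56.1700. Δ = (V_up−V_dn)/(S_up−S_dn) = (13.6829−0.0000)/(76.9529−36.5105) = 0.3383. V = [p*·13.6829 + (1−p*)·0.0000]/1.02 = 6.8936. B = V − Δ·S = -12.1104.
(0,0): S=41.0000. Δ = (V_up−V_dn)/(S_up−S_dn) = (6.8936−0.0000)/(56.1700−26.6500) = 0.2335. V = [p*·6.8936 + (1−p*)·0.0000]/1.02 = 3.4731. B = V − Δ·S = -6.1014.
The time-0 hedge costs 3.4731, which is the no-arbitrage price.

(0,0): Delta=0.2335 Bond=-6.1014
(1,0): Delta=0.0000 Bond=0.0000
(1,1): Delta=0.3383 Bond=-12.1104
V0=3.4731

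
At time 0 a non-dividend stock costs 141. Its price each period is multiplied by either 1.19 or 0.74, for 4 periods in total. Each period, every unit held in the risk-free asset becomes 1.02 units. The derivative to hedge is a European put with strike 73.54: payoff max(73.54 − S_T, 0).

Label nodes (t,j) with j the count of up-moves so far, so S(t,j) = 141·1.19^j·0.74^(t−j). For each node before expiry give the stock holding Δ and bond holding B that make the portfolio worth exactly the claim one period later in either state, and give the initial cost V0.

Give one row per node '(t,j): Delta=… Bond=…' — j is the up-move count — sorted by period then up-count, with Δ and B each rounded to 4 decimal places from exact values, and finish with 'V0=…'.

Under the risk-neutral measure, an up-move has probability p* = (R−d)/(u−d) = 0.6222 and values discount at R = 1.02.
At expiry t=4: V(4,0)=31.2589, V(4,1)=5.5475, V(4,2)=0.0000, V(4,3)=0.0000, V(4,4)=0.0000
Node (3,0) S=57.1366: V=(p*·5.5475+(1−p*)·31.2589)/1.02=14.9615; Δ=(5.5475−31.2589)/(67.9925−42.2811)=-1.0000; B=V−Δ·S=72.0980
Node (3,1) S=91.8818: V=(p*·0.0000+(1−p*)·5.5475)/1.02=2.0546; Δ=(0.0000−5.5475)/(109.3393−67.9925)=-0.1342; B=V−Δ·S=14.3823
Node (3,2) S=147.7559: V=(p*·0.0000+(1−p*)·0.0000)/1.02=0.0000; Δ=(0.0000−0.0000)/(175.8295−109.3393)=0.0000; B=V−Δ·S=0.0000
Node (3,3) S=237.6074: V=(p*·0.0000+(1−p*)·0.0000)/1.02=0.0000; Δ=(0.0000−0.0000)/(282.7528−175.8295)=0.0000; B=V−Δ·S=0.0000
Node (2,0) S=77.2116: V=(p*·2.0546+(1−p*)·14.9615)/1.02=6.7946; Δ=(2.0546−14.9615)/(91.8818−57.1366)=-0.3715; B=V−Δ·S=35.4765
Node (2,1) S=124.1646: V=(p*·0.0000+(1−p*)·2.0546)/1.02=0.7610; Δ=(0.0000−2.0546)/(147.7559−91.8818)=-0.0368; B=V−Δ·S=5.3268
Node (2,2) S=199.6701: V=(p*·0.0000+(1−p*)·0.0000)/1.02=0.0000; Δ=(0.0000−0.0000)/(237.6074−147.7559)=0.0000; B=V−Δ·S=0.0000
Node (1,0) S=104.3400: V=(p*·0.7610+(1−p*)·6.7946)/1.02=2.9807; Δ=(0.7610−6.7946)/(124.1646−77.2116)=-0.1285; B=V−Δ·S=16.3889
Node (1,1) S=167.7900: V=(p*·0.0000+(1−p*)·0.7610)/1.02=0.2818; Δ=(0.0000−0.7610)/(199.6701−124.1646)=-0.0101; B=V−Δ·S=1.9729
Node (0,0) S=141.0000: V=(p*·0.2818+(1−p*)·2.9807)/1.02=1.2759; Δ=(0.2818−2.9807)/(167.7900−104.3400)=-0.0425; B=V−Δ·S=7.2735
The time-0 hedge costs 1.2759, which is the no-arbitrage price.

(0,0): Delta=-0.0425 Bond=7.2735
(1,0): Delta=-0.1285 Bond=16.3889
(1,1): Delta=-0.0101 Bond=1.9729
(2,0): Delta=-0.3715 Bond=35.4765
(2,1): Delta=-0.0368 Bond=5.3268
(2,2): Delta=0.0000 Bond=0.0000
(3,0): Delta=-1.0000 Bond=72.0980
(3,1): Delta=-0.1342 Bond=14.3823
(3,2): Delta=0.0000 Bond=0.0000
(3,3): Delta=0.0000 Bond=0.0000
V0=1.2759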